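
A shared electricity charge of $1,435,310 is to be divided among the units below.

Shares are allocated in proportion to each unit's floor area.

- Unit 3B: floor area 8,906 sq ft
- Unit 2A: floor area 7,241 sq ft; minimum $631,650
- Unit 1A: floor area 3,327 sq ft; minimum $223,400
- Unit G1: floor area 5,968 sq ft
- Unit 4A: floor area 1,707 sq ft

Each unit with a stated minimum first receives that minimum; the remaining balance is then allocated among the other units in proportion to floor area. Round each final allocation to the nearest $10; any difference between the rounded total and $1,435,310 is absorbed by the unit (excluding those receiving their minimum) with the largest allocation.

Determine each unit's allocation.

Guaranteed amounts: Unit 2A $631,650; Unit 1A $223,400. Balance $580,260.
Balance split over remaining floor area 16,581: Unit 3B 311,669.72 → $311,670; Unit G1 208,853.01 → $208,850; Unit 4A 59,737.28 → $59,740.

Unit 3B: $311,670; Unit 2A: $631,650; Unit 1A: $223,400; Unit G1: $208,850; Unit 4A: $59,740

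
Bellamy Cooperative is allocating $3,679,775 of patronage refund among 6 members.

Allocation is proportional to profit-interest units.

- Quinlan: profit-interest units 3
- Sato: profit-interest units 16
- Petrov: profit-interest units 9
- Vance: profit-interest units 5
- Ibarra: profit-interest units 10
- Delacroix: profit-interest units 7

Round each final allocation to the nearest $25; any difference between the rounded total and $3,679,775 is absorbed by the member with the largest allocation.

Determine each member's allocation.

Quinlan: $220,775 | Sato: $1,177,550 | Petrov: $662,350 | Vance: $367,975 | Ibarra: $735,950 | Delacroix: $515,175

Sum of profit-interest units: 50.
Unrounded shares: Quinlan 3/50 × $3,679,775 = 220,786.50; Sato 16/50 × $3,679,775 = 1,177,528.00; Petrov 9/50 × $3,679,775 = 662,359.50; Vance 5/50 × $3,679,775 = 367,977.50; Ibarra 10/50 × $3,679,775 = 735,955.00; Delacroix 7/50 × $3,679,775 = 515,168.50.
Rounded to nearest $25: Quinlan $220,775; Sato $1,177,525; Petrov $662,350; Vance $367,975; Ibarra $735,950; Delacroix $515,175. Sum = $3,679,750.
Difference $3,679,775 − $3,679,750 = +$25 applied to largest allocation (Sato): Sato becomes $1,177,550.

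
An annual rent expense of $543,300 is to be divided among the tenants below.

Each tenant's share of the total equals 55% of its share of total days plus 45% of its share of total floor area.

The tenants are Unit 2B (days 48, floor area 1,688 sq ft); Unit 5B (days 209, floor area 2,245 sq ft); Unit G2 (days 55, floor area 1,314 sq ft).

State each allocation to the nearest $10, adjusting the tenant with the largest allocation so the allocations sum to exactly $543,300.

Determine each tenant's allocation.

Days total 312; floor area total 5,247.
Combined weights (55% days + 45% floor area): Unit 2B 0.2294; Unit 5B 0.5610; Unit G2 0.2096.
Pro-rata amounts: Unit 2B 124,624.23; Unit 5B 304,773.96; Unit G2 113,901.81.
After rounding ($10): Unit 2B $124,620; Unit 5B $304,770; Unit G2 $113,900. Sum = $543,290.
Difference $543,300 − $543,290 = +$10 applied to largest allocation (Unit 5B): Unit 5B becomes $304,780.

Unit 2B: $124,620; Unit 5B: $304,780; Unit G2: $113,900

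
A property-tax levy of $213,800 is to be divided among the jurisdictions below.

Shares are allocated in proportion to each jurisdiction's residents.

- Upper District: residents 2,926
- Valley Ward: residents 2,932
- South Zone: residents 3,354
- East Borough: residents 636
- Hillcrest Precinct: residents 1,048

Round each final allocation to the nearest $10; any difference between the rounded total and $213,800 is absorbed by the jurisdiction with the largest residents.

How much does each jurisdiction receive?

Sum of residents: 10,896.
Raw shares: Upper District 2,926/10,896 × $213,800 = 57,413.62; Valley Ward 2,932/10,896 × $213,800 = 57,531.35; South Zone 3,354/10,896 × $213,800 = 65,811.78; East Borough 636/10,896 × $213,800 = 12,479.52; Hillcrest Precinct 1,048/10,896 × $213,800 = 20,563.73.
At nearest $10: Upper District $57,410; Valley Ward $57,530; South Zone $65,810; East Borough $12,480; Hillcrest Precinct $20,560. Sum = $213,790.
Difference $213,800 − $213,790 = +$10 applied to largest residents (South Zone): South Zone becomes $65,820.

Upper District: $57,410 | Valley Ward: $57,530 | South Zone: $65,820 | East Borough: $12,480 | Hillcrest Precinct: $20,560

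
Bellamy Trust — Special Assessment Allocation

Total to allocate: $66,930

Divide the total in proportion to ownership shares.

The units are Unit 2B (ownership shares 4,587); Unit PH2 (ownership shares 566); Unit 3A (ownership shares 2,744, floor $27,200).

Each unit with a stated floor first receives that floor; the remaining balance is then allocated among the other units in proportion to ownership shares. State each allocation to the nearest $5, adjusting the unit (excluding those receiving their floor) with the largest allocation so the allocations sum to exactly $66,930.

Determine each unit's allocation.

Unit 2B: $35,365 | Unit PH2: $4,365 | Unit 3A: $27,200

Guaranteed amounts: Unit 3A $27,200. Balance $39,730.
Balance split over remaining ownership shares 5,153: Unit 2B 35,366.10 → $35,365; Unit PH2 4,363.90 → $4,365.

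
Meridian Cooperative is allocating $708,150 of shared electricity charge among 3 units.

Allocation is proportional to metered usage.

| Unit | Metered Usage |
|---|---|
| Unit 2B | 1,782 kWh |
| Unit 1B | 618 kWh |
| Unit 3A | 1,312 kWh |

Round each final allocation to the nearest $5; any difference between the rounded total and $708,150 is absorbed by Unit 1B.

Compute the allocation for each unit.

Unit 2B: $339,960 | Unit 1B: $117,895 | Unit 3A: $250,295

Combined metered usage = 3,712.
Proportional shares: Unit 2B 1,782/3,712 × $708,150 = 339,957.79; Unit 1B 618/3,712 × $708,150 = 117,897.82; Unit 3A 1,312/3,712 × $708,150 = 250,294.40.
Rounded to nearest $5: Unit 2B $339,960; Unit 1B $117,900; Unit 3A $250,295. Sum = $708,155.
Difference $708,150 − $708,155 = −$5 applied to Unit 1B: Unit 1B becomes $117,895.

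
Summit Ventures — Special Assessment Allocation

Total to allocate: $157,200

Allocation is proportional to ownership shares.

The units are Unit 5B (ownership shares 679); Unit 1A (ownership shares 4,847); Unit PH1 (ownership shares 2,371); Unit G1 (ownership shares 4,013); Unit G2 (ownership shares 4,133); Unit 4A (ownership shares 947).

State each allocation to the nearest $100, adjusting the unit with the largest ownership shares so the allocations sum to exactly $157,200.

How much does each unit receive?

Unit 5B: $6,300 · Unit 1A: $44,900 · Unit PH1: $21,900 · Unit G1: $37,100 · Unit G2: $38,200 · Unit 4A: $8,800

Total ownership shares = 16,990.
Unrounded shares: Unit 5B 679/16,990 × $157,200 = 6,282.45; Unit 1A 4,847/16,990 × $157,200 = 44,846.87; Unit PH1 2,371/16,990 × $157,200 = 21,937.68; Unit G1 4,013/16,990 × $157,200 = 37,130.29; Unit G2 4,133/16,990 × $157,200 = 38,240.59; Unit 4A 947/16,990 × $157,200 = 8,762.12.
After rounding ($100): Unit 5B $6,300; Unit 1A $44,800; Unit PH1 $21,900; Unit G1 $37,100; Unit G2 $38,200; Unit 4A $8,800. Sum = $157,100.
Difference $157,200 − $157,100 = +$100 applied to largest ownership shares (Unit 1A): Unit 1A becomes $44,900.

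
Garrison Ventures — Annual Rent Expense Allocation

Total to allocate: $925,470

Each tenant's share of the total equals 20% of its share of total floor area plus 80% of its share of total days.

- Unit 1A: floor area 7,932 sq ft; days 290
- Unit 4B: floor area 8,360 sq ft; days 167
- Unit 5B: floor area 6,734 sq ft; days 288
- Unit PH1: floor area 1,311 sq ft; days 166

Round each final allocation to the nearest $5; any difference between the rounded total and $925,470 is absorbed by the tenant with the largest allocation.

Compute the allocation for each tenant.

Unit 1A: $296,010 · Unit 4B: $199,305 · Unit 5B: $285,275 · Unit PH1: $144,880

Floor area total 24,337; days total 911.
Combined weights (20% floor area + 80% days): Unit 1A 0.3198; Unit 4B 0.2154; Unit 5B 0.3082; Unit PH1 0.1565.
Proportional shares: Unit 1A 296,011.49; Unit 4B 199,303.67; Unit 5B 285,274.74; Unit PH1 144,880.10.
After rounding ($5): Unit 1A $296,010; Unit 4B $199,305; Unit 5B $285,275; Unit PH1 $144,880. Sum = $925,470.
No rounding difference to absorb.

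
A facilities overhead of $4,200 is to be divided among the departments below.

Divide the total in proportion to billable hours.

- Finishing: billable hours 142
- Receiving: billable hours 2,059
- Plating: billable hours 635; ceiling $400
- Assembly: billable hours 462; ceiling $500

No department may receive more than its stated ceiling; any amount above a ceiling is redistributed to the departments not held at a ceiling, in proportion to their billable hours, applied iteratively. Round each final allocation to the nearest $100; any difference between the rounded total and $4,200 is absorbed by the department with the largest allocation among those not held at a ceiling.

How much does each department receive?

Finishing: $200; Receiving: $3,100; Plating: $400; Assembly: $500

Total billable hours = 3,298.
Pro-rata shares before constraints: Finishing 180.84; Receiving 2,622.13; Plating 808.67; Assembly 588.36.
Held at cap: Plating ($400), Assembly ($500); remaining pool $3,300 reallocated over remaining billable hours 2,201.
Redistributed shares: Finishing 212.90 → $200; Receiving 3,087.10 → $3,100.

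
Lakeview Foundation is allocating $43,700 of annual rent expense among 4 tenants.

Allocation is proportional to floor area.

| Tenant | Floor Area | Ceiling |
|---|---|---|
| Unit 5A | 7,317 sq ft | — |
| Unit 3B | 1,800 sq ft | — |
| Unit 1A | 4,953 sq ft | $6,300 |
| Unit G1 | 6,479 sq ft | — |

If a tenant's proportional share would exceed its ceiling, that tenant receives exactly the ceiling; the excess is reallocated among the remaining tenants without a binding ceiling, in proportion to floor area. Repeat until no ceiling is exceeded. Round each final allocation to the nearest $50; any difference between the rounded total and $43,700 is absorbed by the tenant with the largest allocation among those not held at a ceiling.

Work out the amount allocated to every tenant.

Floor area total: 20,549.
Proportional shares (ignoring caps): Unit 5A 15,560.51; Unit 3B 3,827.92; Unit 1A 10,533.17; Unit G1 13,778.40.
Held at cap: Unit 1A ($6,300); remaining pool $37,400 reallocated over remaining floor area 15,596.
Redistributed shares: Unit 5A 17,546.54 → $17,550; Unit 3B 4,316.49 → $4,300; Unit G1 15,536.97 → $15,550.

Unit 5A: $17,550 · Unit 3B: $4,300 · Unit 1A: $6,300 · Unit G1: $15,550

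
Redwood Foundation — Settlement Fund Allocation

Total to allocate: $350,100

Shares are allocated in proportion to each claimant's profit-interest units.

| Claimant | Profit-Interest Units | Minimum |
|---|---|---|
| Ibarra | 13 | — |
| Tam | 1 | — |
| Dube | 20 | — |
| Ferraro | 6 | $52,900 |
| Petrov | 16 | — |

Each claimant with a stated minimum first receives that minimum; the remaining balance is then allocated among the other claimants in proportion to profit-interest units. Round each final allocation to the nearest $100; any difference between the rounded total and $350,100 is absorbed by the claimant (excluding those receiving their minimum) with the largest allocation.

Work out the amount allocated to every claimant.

Ibarra: $77,300; Tam: $5,900; Dube: $118,900; Ferraro: $52,900; Petrov: $95,100

Minimums first: Ferraro $52,900. Residual $297,200.
Residual split over remaining profit-interest units 50: Ibarra 77,272.00 → $77,300; Tam 5,944.00 → $5,900; Dube 118,880.00 → $118,900; Petrov 95,104.00 → $95,100.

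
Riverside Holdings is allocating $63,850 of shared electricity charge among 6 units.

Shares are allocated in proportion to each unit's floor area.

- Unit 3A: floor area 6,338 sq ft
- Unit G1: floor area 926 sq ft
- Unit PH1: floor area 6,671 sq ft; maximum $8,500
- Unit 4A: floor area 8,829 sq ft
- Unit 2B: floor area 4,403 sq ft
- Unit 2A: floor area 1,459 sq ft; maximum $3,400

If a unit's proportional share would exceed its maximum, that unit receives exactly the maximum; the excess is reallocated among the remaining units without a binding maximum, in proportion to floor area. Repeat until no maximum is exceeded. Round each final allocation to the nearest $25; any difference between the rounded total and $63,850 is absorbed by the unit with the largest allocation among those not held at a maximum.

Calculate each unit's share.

Floor area total: 28,626.
Proportional shares (ignoring caps): Unit 3A 14,136.84; Unit G1 2,065.43; Unit PH1 14,879.60; Unit 4A 19,692.99; Unit 2B 9,820.85; Unit 2A 3,254.28.
Held at cap: Unit PH1 ($8,500); balance $55,350 reallocated over remaining floor area 21,955.
Held at cap: Unit 2A ($3,400); balance $51,950 reallocated over remaining floor area 20,496.
Remaining shares: Unit 3A 16,064.55 → $16,075; Unit G1 2,347.08 → $2,350; Unit 4A 22,378.34 → $22,375; Unit 2B 11,160.02 → $11,150.

Unit 3A: $16,075 · Unit G1: $2,350 · Unit PH1: $8,500 · Unit 4A: $22,375 · Unit 2B: $11,150 · Unit 2A: $3,400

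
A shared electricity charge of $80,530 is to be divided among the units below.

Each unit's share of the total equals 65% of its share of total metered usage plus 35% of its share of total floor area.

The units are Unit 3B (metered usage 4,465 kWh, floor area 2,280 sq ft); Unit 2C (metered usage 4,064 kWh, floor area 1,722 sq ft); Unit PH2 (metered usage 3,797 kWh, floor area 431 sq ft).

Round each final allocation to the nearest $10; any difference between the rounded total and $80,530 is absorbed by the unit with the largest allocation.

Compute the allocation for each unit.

Metered usage total 12,326; floor area total 4,433.
Combined weights (65% metered usage + 35% floor area): Unit 3B 0.4155; Unit 2C 0.3503; Unit PH2 0.2343.
Unrounded shares: Unit 3B 33,457.89; Unit 2C 28,207.15; Unit PH2 18,864.97.
At nearest $10: Unit 3B $33,460; Unit 2C $28,210; Unit PH2 $18,860. Sum = $80,530.
Sum already equals the total — no adjustment.

Unit 3B: $33,460 | Unit 2C: $28,210 | Unit PH2: $18,860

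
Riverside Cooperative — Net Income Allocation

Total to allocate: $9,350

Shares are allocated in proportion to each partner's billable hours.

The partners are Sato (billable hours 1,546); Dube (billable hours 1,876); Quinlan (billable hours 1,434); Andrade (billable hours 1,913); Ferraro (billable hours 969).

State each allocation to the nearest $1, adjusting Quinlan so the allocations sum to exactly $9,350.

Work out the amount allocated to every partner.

Sato: $1,868; Dube: $2,267; Quinlan: $1,732; Andrade: $2,312; Ferraro: $1,171

Total billable hours = 7,738.
Unrounded shares: Sato 1,546/7,738 × $9,350 = 1,868.07; Dube 1,876/7,738 × $9,350 = 2,266.81; Quinlan 1,434/7,738 × $9,350 = 1,732.73; Andrade 1,913/7,738 × $9,350 = 2,311.52; Ferraro 969/7,738 × $9,350 = 1,170.86.
After rounding ($1): Sato $1,868; Dube $2,267; Quinlan $1,733; Andrade $2,312; Ferraro $1,171. Sum = $9,351.
Difference $9,350 − $9,351 = −$1 applied to Quinlan: Quinlan becomes $1,732.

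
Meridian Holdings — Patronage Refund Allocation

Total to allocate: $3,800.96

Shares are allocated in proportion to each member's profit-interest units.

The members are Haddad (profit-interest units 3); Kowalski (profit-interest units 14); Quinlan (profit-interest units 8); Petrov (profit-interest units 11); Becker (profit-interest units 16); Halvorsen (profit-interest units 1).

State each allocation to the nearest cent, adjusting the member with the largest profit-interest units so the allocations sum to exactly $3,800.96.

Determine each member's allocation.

Haddad: $215.15 | Kowalski: $1,004.03 | Quinlan: $573.73 | Petrov: $788.88 | Becker: $1,147.45 | Halvorsen: $71.72

Sum of profit-interest units: 3 + 14 + 8 + 11 + 16 + 1 = 53.
Pro-rata amounts: Haddad 215.1487; Kowalski 1,004.0272; Quinlan 573.7298; Petrov 788.8785; Becker 1,147.4596; Halvorsen 71.7162.
After rounding (cent): Haddad $215.15; Kowalski $1,004.03; Quinlan $573.73; Petrov $788.88; Becker $1,147.46; Halvorsen $71.72. Sum = $3,800.97.
Difference $3,800.96 − $3,800.97 = −$0.01 applied to largest profit-interest units (Becker): Becker becomes $1,147.45.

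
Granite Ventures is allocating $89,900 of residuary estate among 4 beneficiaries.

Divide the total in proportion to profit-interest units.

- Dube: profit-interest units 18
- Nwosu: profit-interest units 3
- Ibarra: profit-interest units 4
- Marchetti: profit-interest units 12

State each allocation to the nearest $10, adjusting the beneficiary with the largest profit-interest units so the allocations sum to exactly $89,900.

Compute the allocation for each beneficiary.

Combined profit-interest units = 37.
Unrounded shares: Dube 18/37 × $89,900 = 43,735.14; Nwosu 3/37 × $89,900 = 7,289.19; Ibarra 4/37 × $89,900 = 9,718.92; Marchetti 12/37 × $89,900 = 29,156.76.
At nearest $10: Dube $43,740; Nwosu $7,290; Ibarra $9,720; Marchetti $29,160. Sum = $89,910.
Difference $89,900 − $89,910 = −$10 applied to largest profit-interest units (Dube): Dube becomes $43,730.

Dube: $43,730; Nwosu: $7,290; Ibarra: $9,720; Marchetti: $29,160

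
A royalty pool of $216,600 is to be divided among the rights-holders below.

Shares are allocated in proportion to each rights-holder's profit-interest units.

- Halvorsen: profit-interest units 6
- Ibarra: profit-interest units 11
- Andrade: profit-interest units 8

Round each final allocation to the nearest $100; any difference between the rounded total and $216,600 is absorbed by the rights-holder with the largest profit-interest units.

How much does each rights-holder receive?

Halvorsen: $52,000; Ibarra: $95,300; Andrade: $69,300

Profit-interest units total: 6 + 11 + 8 = 25.
Unrounded shares: Halvorsen 51,984.00; Ibarra 95,304.00; Andrade 69,312.00.
At nearest $100: Halvorsen $52,000; Ibarra $95,300; Andrade $69,300. Sum = $216,600.
No rounding difference to absorb.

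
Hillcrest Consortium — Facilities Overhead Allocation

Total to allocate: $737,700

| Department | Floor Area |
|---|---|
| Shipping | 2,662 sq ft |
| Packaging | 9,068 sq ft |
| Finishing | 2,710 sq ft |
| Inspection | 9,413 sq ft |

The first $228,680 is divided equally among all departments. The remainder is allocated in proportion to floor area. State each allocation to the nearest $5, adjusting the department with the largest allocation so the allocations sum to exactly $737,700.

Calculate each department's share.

Equal tier: $228,680 ÷ 4 = $57,170 apiece.
Remainder $509,020 by floor area (total 23,853): Shipping 56,806.74 → $56,805; Packaging 193,509.97 → $193,510; Finishing 57,831.06 → $57,830; Inspection 200,872.23 → $200,870.
Rounding difference +$5 on remainder applied to Inspection.
Totals: Shipping $57,170 + $56,805 = $113,975; Packaging $57,170 + $193,510 = $250,680; Finishing $57,170 + $57,830 = $115,000; Inspection $57,170 + $200,875 = $258,045.

Shipping: $113,975 | Packaging: $250,680 | Finishing: $115,000 | Inspection: $258,045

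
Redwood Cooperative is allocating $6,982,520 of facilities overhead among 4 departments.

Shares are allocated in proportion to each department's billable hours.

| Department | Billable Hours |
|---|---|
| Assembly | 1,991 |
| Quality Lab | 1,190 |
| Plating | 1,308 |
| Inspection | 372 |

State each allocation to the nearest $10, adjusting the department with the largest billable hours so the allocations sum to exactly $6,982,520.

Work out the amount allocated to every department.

Assembly: $2,859,950 | Quality Lab: $1,709,360 | Plating: $1,878,860 | Inspection: $534,350

Total billable hours = 1,991 + 1,190 + 1,308 + 372 = 4,861.
Raw shares: Assembly 2,859,945.96; Quality Lab 1,709,359.97; Plating 1,878,859.53; Inspection 534,354.54.
Rounded to nearest $10: Assembly $2,859,950; Quality Lab $1,709,360; Plating $1,878,860; Inspection $534,350. Sum = $6,982,520.
No rounding difference to absorb.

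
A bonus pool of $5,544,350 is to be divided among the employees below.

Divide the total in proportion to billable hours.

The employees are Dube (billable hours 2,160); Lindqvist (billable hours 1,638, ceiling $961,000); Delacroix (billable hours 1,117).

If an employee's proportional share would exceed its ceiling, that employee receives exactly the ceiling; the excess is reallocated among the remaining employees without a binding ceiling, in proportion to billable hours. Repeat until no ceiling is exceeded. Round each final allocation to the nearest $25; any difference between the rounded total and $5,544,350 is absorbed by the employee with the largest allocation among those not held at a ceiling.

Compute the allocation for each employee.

Dube: $3,021,075 · Lindqvist: $961,000 · Delacroix: $1,562,275

Total billable hours = 4,915.
Unconstrained shares: Dube 2,436,581.08; Lindqvist 1,847,740.65; Delacroix 1,260,028.27.
Capped: Lindqvist ($961,000); residual $4,583,350 reallocated over remaining billable hours 3,277.
Shares after redistribution: Dube 3,021,066.83 → $3,021,075; Delacroix 1,562,283.17 → $1,562,275.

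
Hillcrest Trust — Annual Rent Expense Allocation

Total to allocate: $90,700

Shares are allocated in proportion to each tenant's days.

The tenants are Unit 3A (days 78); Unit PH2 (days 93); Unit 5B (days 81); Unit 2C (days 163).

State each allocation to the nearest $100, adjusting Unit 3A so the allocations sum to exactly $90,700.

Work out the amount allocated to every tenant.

Sum of days: 415.
Raw shares: Unit 3A 78/415 × $90,700 = 17,047.23; Unit PH2 93/415 × $90,700 = 20,325.54; Unit 5B 81/415 × $90,700 = 17,702.89; Unit 2C 163/415 × $90,700 = 35,624.34.
After rounding ($100): Unit 3A $17,000; Unit PH2 $20,300; Unit 5B $17,700; Unit 2C $35,600. Sum = $90,600.
Difference $90,700 − $90,600 = +$100 applied to Unit 3A: Unit 3A becomes $17,100.

Unit 3A: $17,100 | Unit PH2: $20,300 | Unit 5B: $17,700 | Unit 2C: $35,600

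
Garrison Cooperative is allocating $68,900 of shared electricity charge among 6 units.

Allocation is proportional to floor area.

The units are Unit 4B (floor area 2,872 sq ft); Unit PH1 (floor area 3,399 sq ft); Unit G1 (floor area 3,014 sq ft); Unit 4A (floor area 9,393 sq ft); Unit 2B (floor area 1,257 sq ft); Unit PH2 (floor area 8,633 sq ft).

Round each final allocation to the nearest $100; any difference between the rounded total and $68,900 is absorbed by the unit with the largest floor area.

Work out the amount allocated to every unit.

Unit 4B: $6,900 | Unit PH1: $8,200 | Unit G1: $7,300 | Unit 4A: $22,700 | Unit 2B: $3,000 | Unit PH2: $20,800

Combined floor area = 2,872 + 3,399 + 3,014 + 9,393 + 1,257 + 8,633 = 28,568.
Raw shares: Unit 4B 6,926.66; Unit PH1 8,197.67; Unit G1 7,269.13; Unit 4A 22,653.94; Unit 2B 3,031.62; Unit PH2 20,820.98.
After rounding ($100): Unit 4B $6,900; Unit PH1 $8,200; Unit G1 $7,300; Unit 4A $22,700; Unit 2B $3,000; Unit PH2 $20,800. Sum = $68,900.
Sum already equals the total — no adjustment.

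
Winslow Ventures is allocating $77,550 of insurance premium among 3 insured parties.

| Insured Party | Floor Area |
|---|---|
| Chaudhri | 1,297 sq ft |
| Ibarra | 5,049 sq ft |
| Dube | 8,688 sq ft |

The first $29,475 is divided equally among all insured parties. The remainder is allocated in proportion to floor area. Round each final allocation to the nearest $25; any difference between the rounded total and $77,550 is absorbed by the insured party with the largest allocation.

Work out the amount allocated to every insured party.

Equal tier: $29,475 ÷ 3 = $9,825 apiece.
Remainder $48,075 by floor area (total 15,034): Chaudhri 4,147.48 → $4,150; Ibarra 16,145.45 → $16,150; Dube 27,782.07 → $27,775.
Totals: Chaudhri $9,825 + $4,150 = $13,975; Ibarra $9,825 + $16,150 = $25,975; Dube $9,825 + $27,775 = $37,600.

Chaudhri: $13,975 · Ibarra: $25,975 · Dube: $37,600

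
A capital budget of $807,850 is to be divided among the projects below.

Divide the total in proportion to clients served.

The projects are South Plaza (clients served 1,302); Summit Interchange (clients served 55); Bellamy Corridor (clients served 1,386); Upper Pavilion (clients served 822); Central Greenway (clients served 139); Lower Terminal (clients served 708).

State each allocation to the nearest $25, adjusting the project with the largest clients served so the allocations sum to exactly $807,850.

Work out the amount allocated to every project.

South Plaza: $238,400 | Summit Interchange: $10,075 | Bellamy Corridor: $253,800 | Upper Pavilion: $150,500 | Central Greenway: $25,450 | Lower Terminal: $129,625

Clients served total: 4,412.
Raw shares: South Plaza 1,302/4,412 × $807,850 = 238,399.98; Summit Interchange 55/4,412 × $807,850 = 10,070.66; Bellamy Corridor 1,386/4,412 × $807,850 = 253,780.62; Upper Pavilion 822/4,412 × $807,850 = 150,510.58; Central Greenway 139/4,412 × $807,850 = 25,451.30; Lower Terminal 708/4,412 × $807,850 = 129,636.85.
Rounded to nearest $25: South Plaza $238,400; Summit Interchange $10,075; Bellamy Corridor $253,775; Upper Pavilion $150,500; Central Greenway $25,450; Lower Terminal $129,625. Sum = $807,825.
Difference $807,850 − $807,825 = +$25 applied to largest clients served (Bellamy Corridor): Bellamy Corridor becomes $253,800.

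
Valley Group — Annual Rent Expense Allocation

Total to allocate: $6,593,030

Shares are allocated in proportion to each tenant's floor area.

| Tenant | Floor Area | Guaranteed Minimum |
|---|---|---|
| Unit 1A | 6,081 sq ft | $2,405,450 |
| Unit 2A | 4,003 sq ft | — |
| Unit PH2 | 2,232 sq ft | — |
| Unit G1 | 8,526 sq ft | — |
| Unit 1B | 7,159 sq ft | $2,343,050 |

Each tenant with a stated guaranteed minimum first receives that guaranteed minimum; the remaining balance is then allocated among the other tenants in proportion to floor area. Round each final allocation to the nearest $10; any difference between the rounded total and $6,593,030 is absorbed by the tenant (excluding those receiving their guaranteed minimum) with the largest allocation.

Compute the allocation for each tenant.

Unit 1A: $2,405,450; Unit 2A: $500,210; Unit PH2: $278,910; Unit G1: $1,065,410; Unit 1B: $2,343,050

Fund the minimums — Unit 1A $2,405,450; Unit 1B $2,343,050. Remaining pool $1,844,530.
Remaining pool split over remaining floor area 14,761: Unit 2A 500,213.64 → $500,210; Unit PH2 278,910.03 → $278,910; Unit G1 1,065,406.33 → $1,065,410.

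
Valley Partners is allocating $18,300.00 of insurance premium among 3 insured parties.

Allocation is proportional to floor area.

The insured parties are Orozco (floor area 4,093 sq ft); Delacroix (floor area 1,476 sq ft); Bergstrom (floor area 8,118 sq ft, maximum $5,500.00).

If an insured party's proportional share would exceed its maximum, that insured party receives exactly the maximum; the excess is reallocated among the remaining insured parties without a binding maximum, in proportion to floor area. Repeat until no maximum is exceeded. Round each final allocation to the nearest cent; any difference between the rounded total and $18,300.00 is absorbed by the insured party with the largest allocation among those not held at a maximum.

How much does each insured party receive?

Orozco: $9,407.51 | Delacroix: $3,392.49 | Bergstrom: $5,500.00

Sum of floor area: 13,687.
Proportional shares (ignoring caps): Orozco 5,472.4848; Delacroix 1,973.4639; Bergstrom 10,854.0513.
Held at cap: Bergstrom ($5,500.00); remaining pool $12,800.00 reallocated over remaining floor area 5,569.
Redistributed shares: Orozco 9,407.5058 → $9,407.51; Delacroix 3,392.4942 → $3,392.49.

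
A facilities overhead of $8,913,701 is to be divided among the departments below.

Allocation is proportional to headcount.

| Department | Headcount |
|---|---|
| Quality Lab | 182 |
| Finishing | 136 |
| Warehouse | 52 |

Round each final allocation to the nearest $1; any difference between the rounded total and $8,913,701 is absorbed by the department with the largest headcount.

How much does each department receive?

Headcount total: 182 + 136 + 52 = 370.
Pro-rata amounts: Quality Lab 4,384,577.25; Finishing 3,276,387.39; Warehouse 1,252,736.36.
At nearest $1: Quality Lab $4,384,577; Finishing $3,276,387; Warehouse $1,252,736. Sum = $8,913,700.
Difference $8,913,701 − $8,913,700 = +$1 applied to largest headcount (Quality Lab): Quality Lab becomes $4,384,578.

Quality Lab: $4,384,578 | Finishing: $3,276,387 | Warehouse: $1,252,736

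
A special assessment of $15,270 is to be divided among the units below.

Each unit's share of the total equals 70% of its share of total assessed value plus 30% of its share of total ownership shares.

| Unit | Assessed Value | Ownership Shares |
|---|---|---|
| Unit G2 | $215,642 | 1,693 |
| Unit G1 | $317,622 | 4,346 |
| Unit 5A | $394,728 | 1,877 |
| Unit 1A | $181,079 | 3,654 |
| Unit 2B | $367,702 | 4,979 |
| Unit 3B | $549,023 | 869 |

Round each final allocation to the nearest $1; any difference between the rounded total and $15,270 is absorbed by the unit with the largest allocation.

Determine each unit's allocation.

Totals — assessed value 2,025,796, ownership shares 17,418.
Combined weights (70% assessed value + 30% ownership shares): Unit G2 0.1037; Unit G1 0.1846; Unit 5A 0.1687; Unit 1A 0.1255; Unit 2B 0.2128; Unit 3B 0.2047.
Unrounded shares: Unit G2 1,583.09; Unit G1 2,818.93; Unit 5A 2,576.42; Unit 1A 1,916.47; Unit 2B 3,249.66; Unit 3B 3,125.44.
After rounding ($1): Unit G2 $1,583; Unit G1 $2,819; Unit 5A $2,576; Unit 1A $1,916; Unit 2B $3,250; Unit 3B $3,125. Sum = $15,269.
Difference $15,270 − $15,269 = +$1 applied to largest allocation (Unit 2B): Unit 2B becomes $3,251.

Unit G2: $1,583; Unit G1: $2,819; Unit 5A: $2,576; Unit 1A: $1,916; Unit 2B: $3,251; Unit 3B: $3,125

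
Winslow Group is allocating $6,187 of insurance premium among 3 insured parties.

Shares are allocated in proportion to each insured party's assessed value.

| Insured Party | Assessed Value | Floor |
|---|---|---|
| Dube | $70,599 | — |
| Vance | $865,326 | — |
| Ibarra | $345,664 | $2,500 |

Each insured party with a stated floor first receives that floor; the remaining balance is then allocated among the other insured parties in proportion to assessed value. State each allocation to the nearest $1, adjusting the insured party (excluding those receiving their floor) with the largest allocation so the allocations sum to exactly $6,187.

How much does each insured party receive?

Dube: $278; Vance: $3,409; Ibarra: $2,500

Minimums first: Ibarra $2,500. Residual $3,687.
Residual split over remaining assessed value 935,925: Dube 278.12 → $278; Vance 3,408.88 → $3,409.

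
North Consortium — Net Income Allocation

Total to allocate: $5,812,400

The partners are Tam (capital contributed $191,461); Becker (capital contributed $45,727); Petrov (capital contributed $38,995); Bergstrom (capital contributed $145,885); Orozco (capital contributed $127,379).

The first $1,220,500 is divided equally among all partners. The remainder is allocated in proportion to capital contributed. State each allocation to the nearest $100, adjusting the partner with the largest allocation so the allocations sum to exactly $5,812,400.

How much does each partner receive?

$1,220,500 shared equally gives $244,100 per partner.
Remainder $4,591,900 by capital contributed (total 549,447): Tam 1,600,099.31 → $1,600,100; Becker 382,154.81 → $382,200; Petrov 325,893.38 → $325,900; Bergstrom 1,219,206.46 → $1,219,200; Orozco 1,064,546.04 → $1,064,500.
Totals: Tam $244,100 + $1,600,100 = $1,844,200; Becker $244,100 + $382,200 = $626,300; Petrov $244,100 + $325,900 = $570,000; Bergstrom $244,100 + $1,219,200 = $1,463,300; Orozco $244,100 + $1,064,500 = $1,308,600.

Tam: $1,844,200; Becker: $626,300; Petrov: $570,000; Bergstrom: $1,463,300; Orozco: $1,308,600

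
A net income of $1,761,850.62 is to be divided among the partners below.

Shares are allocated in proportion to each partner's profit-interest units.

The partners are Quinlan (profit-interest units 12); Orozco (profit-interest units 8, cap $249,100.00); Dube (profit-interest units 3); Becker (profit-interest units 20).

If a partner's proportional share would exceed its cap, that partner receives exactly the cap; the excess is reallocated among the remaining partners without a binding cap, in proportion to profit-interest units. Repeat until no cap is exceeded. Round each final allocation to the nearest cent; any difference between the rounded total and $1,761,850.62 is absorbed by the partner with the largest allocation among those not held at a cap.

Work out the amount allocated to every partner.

Quinlan: $518,657.36; Orozco: $249,100.00; Dube: $129,664.34; Becker: $864,428.92

Profit-interest units total: 43.
Proportional shares (ignoring caps): Quinlan 491,679.2428; Orozco 327,786.1619; Dube 122,919.8107; Becker 819,465.4047.
Cap binds for Orozco ($249,100.00); residual $1,512,750.62 reallocated over remaining profit-interest units 35.
Remaining shares: Quinlan 518,657.3554 → $518,657.36; Dube 129,664.3389 → $129,664.34; Becker 864,428.9257 → $864,428.93.
Rounding difference −$0.01 applied to Becker → $864,428.92.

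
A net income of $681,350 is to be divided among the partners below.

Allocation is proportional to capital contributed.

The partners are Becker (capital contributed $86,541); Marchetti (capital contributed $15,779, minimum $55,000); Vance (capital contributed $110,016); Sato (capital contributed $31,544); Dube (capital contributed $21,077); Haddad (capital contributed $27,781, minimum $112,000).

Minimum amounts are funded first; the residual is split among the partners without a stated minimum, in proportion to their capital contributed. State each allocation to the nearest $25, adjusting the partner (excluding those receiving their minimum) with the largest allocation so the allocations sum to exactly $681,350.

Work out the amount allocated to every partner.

Becker: $178,625 | Marchetti: $55,000 | Vance: $227,100 | Sato: $65,125 | Dube: $43,500 | Haddad: $112,000

Guaranteed amounts: Marchetti $55,000; Haddad $112,000. Remaining pool $514,350.
Remaining pool split over remaining capital contributed 249,178: Becker 178,636.81 → $178,625; Vance 227,093.60 → $227,100; Sato 65,112.72 → $65,125; Dube 43,506.87 → $43,500.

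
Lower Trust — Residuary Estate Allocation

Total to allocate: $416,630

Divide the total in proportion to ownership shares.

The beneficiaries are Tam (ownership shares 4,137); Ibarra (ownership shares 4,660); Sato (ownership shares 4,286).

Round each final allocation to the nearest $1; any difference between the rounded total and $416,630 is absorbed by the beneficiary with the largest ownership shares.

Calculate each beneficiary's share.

Tam: $131,743 | Ibarra: $148,399 | Sato: $136,488

Total ownership shares = 13,083.
Unrounded shares: Tam 4,137/13,083 × $416,630 = 131,743.35; Ibarra 4,660/13,083 × $416,630 = 148,398.36; Sato 4,286/13,083 × $416,630 = 136,488.28.
Rounded to nearest $1: Tam $131,743; Ibarra $148,398; Sato $136,488. Sum = $416,629.
Difference $416,630 − $416,629 = +$1 applied to largest ownership shares (Ibarra): Ibarra becomes $148,399.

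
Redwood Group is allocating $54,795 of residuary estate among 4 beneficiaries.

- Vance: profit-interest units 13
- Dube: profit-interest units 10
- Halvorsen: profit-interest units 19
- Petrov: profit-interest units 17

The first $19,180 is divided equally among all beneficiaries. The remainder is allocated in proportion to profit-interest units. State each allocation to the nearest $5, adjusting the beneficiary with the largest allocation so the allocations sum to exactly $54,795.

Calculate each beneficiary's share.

Vance: $12,640 · Dube: $10,830 · Halvorsen: $16,270 · Petrov: $15,055

Equal tier: $19,180 ÷ 4 = $4,795 apiece.
Remainder $35,615 by profit-interest units (total 59): Vance 7,847.37 → $7,845; Dube 6,036.44 → $6,035; Halvorsen 11,469.24 → $11,470; Petrov 10,261.95 → $10,260.
Rounding difference +$5 on remainder applied to Halvorsen.
Totals: Vance $4,795 + $7,845 = $12,640; Dube $4,795 + $6,035 = $10,830; Halvorsen $4,795 + $11,475 = $16,270; Petrov $4,795 + $10,260 = $15,055.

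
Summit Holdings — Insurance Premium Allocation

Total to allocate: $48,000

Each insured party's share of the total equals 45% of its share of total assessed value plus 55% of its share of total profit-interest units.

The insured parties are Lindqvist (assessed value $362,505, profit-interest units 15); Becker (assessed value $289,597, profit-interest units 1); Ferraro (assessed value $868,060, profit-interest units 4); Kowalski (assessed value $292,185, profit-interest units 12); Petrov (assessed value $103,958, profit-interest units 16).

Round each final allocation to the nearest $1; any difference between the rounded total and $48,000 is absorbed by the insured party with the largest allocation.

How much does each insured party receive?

Totals — assessed value 1,916,305, profit-interest units 48.
Combined weights (45% assessed value + 55% profit-interest units): Lindqvist 0.2570; Becker 0.0795; Ferraro 0.2497; Kowalski 0.2061; Petrov 0.2077.
Pro-rata amounts: Lindqvist 12,336.04; Becker 3,814.25; Ferraro 11,984.51; Kowalski 9,893.42; Petrov 9,971.78.
Rounded to nearest $1: Lindqvist $12,336; Becker $3,814; Ferraro $11,985; Kowalski $9,893; Petrov $9,972. Sum = $48,000.
Sum already equals the total — no adjustment.

Lindqvist: $12,336; Becker: $3,814; Ferraro: $11,985; Kowalski: $9,893; Petrov: $9,972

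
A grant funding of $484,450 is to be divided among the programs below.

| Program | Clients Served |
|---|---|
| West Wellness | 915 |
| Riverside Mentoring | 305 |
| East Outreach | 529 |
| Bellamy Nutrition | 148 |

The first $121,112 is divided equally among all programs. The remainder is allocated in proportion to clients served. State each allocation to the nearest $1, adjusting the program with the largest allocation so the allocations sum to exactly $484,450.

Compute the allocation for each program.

First tranche $121,112 split equally: $30,278 each.
Remainder $363,338 by clients served (total 1,897): West Wellness 175,252.65 → $175,253; Riverside Mentoring 58,417.55 → $58,418; East Outreach 101,320.93 → $101,321; Bellamy Nutrition 28,346.88 → $28,347.
Rounding difference −$1 on remainder applied to West Wellness.
Totals: West Wellness $30,278 + $175,252 = $205,530; Riverside Mentoring $30,278 + $58,418 = $88,696; East Outreach $30,278 + $101,321 = $131,599; Bellamy Nutrition $30,278 + $28,347 = $58,625.

West Wellness: $205,530 | Riverside Mentoring: $88,696 | East Outreach: $131,599 | Bellamy Nutrition: $58,625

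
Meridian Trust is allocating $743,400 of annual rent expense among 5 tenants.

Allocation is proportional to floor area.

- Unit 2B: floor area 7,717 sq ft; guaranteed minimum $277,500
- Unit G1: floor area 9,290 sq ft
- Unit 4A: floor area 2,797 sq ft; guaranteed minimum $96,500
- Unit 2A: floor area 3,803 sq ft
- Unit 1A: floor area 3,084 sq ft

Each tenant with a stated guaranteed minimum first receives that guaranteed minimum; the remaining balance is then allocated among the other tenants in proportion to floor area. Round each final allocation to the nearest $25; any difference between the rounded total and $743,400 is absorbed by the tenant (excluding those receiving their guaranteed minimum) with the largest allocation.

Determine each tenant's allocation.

Guaranteed amounts: Unit 2B $277,500; Unit 4A $96,500. Balance $369,400.
Balance split over remaining floor area 16,177: Unit G1 212,136.12 → $212,125; Unit 2A 86,841.08 → $86,850; Unit 1A 70,422.80 → $70,425.

Unit 2B: $277,500 · Unit G1: $212,125 · Unit 4A: $96,500 · Unit 2A: $86,850 · Unit 1A: $70,425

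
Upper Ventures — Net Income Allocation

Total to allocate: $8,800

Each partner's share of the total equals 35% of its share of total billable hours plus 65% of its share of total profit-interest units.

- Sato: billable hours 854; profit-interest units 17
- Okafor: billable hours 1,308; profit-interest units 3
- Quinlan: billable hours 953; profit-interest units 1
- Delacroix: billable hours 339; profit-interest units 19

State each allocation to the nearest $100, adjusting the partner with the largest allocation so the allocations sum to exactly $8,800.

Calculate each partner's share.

Billable hours total 3,454; profit-interest units total 40.
Composite weights (35% billable hours + 65% profit-interest units): Sato 0.3628; Okafor 0.1813; Quinlan 0.1128; Delacroix 0.3431.
Pro-rata amounts: Sato 3,192.53; Okafor 1,595.37; Quinlan 992.81; Delacroix 3,019.29.
At nearest $100: Sato $3,200; Okafor $1,600; Quinlan $1,000; Delacroix $3,000. Sum = $8,800.
Rounded total matches; no reconciliation needed.

Sato: $3,200 · Okafor: $1,600 · Quinlan: $1,000 · Delacroix: $3,000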